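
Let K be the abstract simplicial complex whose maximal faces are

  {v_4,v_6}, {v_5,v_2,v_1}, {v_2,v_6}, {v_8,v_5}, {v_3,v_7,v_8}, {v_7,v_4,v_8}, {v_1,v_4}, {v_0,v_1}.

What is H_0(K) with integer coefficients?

H_0 = Z.

Fix the vertex order v_0 < v_1 < v_2 < v_3 < v_4 < v_5 < v_6 < v_7 < v_8 and write every simplex with vertices in increasing order. Then dim K = 2 and the simplices of K are:

  0-simplices (9): [v_0], [v_1], [v_2], [v_3], [v_4], [v_5], [v_6], [v_7], [v_8]
  1-simplices (13): [v_0,v_1], [v_1,v_2], [v_1,v_4], [v_1,v_5], [v_2,v_5], [v_2,v_6], [v_3,v_7], [v_3,v_8], [v_4,v_6], [v_4,v_7], [v_4,v_8], [v_5,v_8], [v_7,v_8]
  2-simplices (3): [v_1,v_2,v_5], [v_3,v_7,v_8], [v_4,v_7,v_8]

so the chain groups are C_0 ≅ Z^9, C_1 ≅ Z^13, C_2 ≅ Z^3.

The boundary map ∂_1: C_1 → C_0 maps an edge to its endpoints' difference, ∂[p,q] = q − p. For instance
  ∂[v_4,v_8] = [v_8] − [v_4].
As a 9×13 matrix over Z this has rank 8, with invariant factors (1,1,1,1,1,1,1,1).

The boundary map ∂_2: C_2 → C_1 maps a triangle to the signed sum of its edges. For instance
  ∂[v_1,v_2,v_5] = [v_2,v_5] − [v_1,v_5] + [v_1,v_2],
  ∂[v_3,v_7,v_8] = [v_7,v_8] − [v_3,v_8] + [v_3,v_7].
The 13×3 boundary matrix has rank 3 and Smith normal form diag(1,1,1).

Now H_k = ker ∂_k / im ∂_{k+1}, so:

  H_0: rank C_0 − rank ∂_1 = 9 − 8 = 1, and the invariant factors of ∂_1 are all 1, so H_0 = Z.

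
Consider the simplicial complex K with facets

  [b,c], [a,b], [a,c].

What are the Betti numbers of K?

b_0 = 1, b_1 = 1.

Fix the vertex order a < b < c and write every simplex with vertices in increasing order. Then dim K = 1 and the simplices of K are:

  0-simplices (3): a, b, c
  1-simplices (3): ab, ac, bc

Hence C_0 ≅ Z^3, C_1 ≅ Z^3.

∂_1: C_1 → C_0 sends each edge [p,q] (with p < q) to q − p. For instance
  ∂bc = c − b.
The resulting 3×3 matrix has rank 2, and its Smith normal form has invariant factors (1,1).

Reading off H_k = ker ∂_k / im ∂_{k+1}:

  H_0: rank C_0 − rank ∂_1 = 3 − 2 = 1, and the invariant factors of ∂_1 are all 1, so H_0 = Z.
  H_1: rank ker ∂_1 − rank ∂_2 = (3 − 2) − 0 = 1, and there is no ∂_2, so H_1 = Z.

As a check, the Euler characteristic is 3 − 3 = 0, which agrees with 1 − 1 = 0.

Hence the Betti numbers are b_0 = 1, b_1 = 1.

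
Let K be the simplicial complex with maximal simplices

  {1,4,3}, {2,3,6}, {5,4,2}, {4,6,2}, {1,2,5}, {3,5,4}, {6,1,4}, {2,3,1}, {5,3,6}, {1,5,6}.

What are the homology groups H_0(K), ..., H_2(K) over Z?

We work with the vertex ordering 1 < 2 < 3 < 4 < 5 < 6. The simplices of K, each written with vertices in increasing order, are:

  0-simplices (6): [1], [2], [3], [4], [5], [6]
  1-simplices (15): [1,2], [1,3], [1,4], [1,5], [1,6], [2,3], [2,4], [2,5], [2,6], [3,4], [3,5], [3,6], [4,5], [4,6], [5,6]
  2-simplices (10): [1,2,3], [1,2,5], [1,3,4], [1,4,6], [1,5,6], [2,3,6], [2,4,5], [2,4,6], [3,4,5], [3,5,6]

so the chain groups are C_0 ≅ Z^6, C_1 ≅ Z^15, C_2 ≅ Z^10.

Boundary ∂_1: C_1 → C_0 is given by ∂[p,q] = [q] − [p].
This gives a 6×15 integer matrix of rank 5; reducing to Smith normal form yields diagonal entries (1,1,1,1,1).

Boundary ∂_2: C_2 → C_1 acts by ∂[p,q,r] = [q,r] − [p,r] + [p,q]. For instance
  ∂[3,5,6] = [5,6] − [3,6] + [3,5],
  ∂[2,3,6] = [3,6] − [2,6] + [2,3].
The 15×10 boundary matrix has rank 10 and Smith normal form diag(1,1,1,1,1,1,1,1,1,2).

Reading off H_k = ker ∂_k / im ∂_{k+1}:

  H_0: rank C_0 − rank ∂_1 = 6 − 5 = 1, and the invariant factors of ∂_1 are all 1, so H_0 = Z.
  H_1: rank ker ∂_1 − rank ∂_2 = (15 − 5) − 10 = 0, and ∂_2 has invariant factor 2 > 1, so H_1 = Z/2.
  H_2: rank ker ∂_2 − rank ∂_3 = (10 − 10) − 0 = 0, and there is no ∂_3, so H_2 = 0.

H_0 = Z,  H_1 = Z/2,  H_2 = 0.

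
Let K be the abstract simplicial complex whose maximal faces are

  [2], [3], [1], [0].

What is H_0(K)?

K has 4 vertices.
rank ∂_0 = 0, rank ∂_1 = 0 ⇒ b_0 = 4 − 0 − 0 = 4. So H_0 ≅ Z^4.

H_0 = Z^4.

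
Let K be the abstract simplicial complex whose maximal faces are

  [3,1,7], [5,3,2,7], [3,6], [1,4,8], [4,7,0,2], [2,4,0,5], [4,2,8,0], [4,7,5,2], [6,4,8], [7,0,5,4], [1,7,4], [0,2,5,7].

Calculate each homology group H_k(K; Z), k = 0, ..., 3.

H_0 = Z,  H_1 = Z,  H_2 = 0,  H_3 = Z.

Take the total order 0 < 1 < 2 < 3 < 4 < 5 < 6 < 7 < 8 on the vertex set. Then K (dimension 3) consists of the simplices:

  0-simplices (9): [0], [1], [2], [3], [4], [5], [6], [7], [8]
  1-simplices (23): [0,2], [0,4], [0,5], [0,7], [0,8], [1,3], [1,4], [1,7], [1,8], [2,3], [2,4], [2,5], [2,7], [2,8], [3,5], [3,6], [3,7], [4,5], [4,6], [4,7], [4,8], [5,7], [6,8]
  2-simplices (20): (20 of them)
  3-simplices (7): [0,2,4,5], [0,2,4,7], [0,2,4,8], [0,2,5,7], [0,4,5,7], [2,3,5,7], [2,4,5,7]

giving chain groups C_0 ≅ Z^9, C_1 ≅ Z^23, C_2 ≅ Z^20, C_3 ≅ Z^7.

∂_1: C_1 → C_0 is given by ∂[p,q] = [q] − [p]. For instance
  ∂[0,8] = [8] − [0].
The resulting 9×23 matrix has rank 8, and its Smith normal form has invariant factors (1,1,1,1,1,1,1,1).

The boundary map ∂_2: C_2 → C_1 maps a triangle to the signed sum of its edges. For instance
  ∂[1,4,7] = [4,7] − [1,7] + [1,4],
  ∂[0,2,7] = [2,7] − [0,7] + [0,2].
The resulting 23×20 matrix has rank 14, and its Smith normal form has invariant factors (1,1,1,1,1,1,1,1,1,1,1,1,1,1).

The boundary map ∂_3: C_3 → C_2 sends each 3-simplex σ to the alternating sum Σ_i (−1)^i (σ with its i-th vertex removed). For instance
  ∂[0,2,4,5] = [2,4,5] − [0,4,5] + [0,2,5] − [0,2,4],
  ∂[2,4,5,7] = [4,5,7] − [2,5,7] + [2,4,7] − [2,4,5].
As a 20×7 matrix over Z this has rank 6, with invariant factors (1,1,1,1,1,1).

Reading off H_k = ker ∂_k / im ∂_{k+1}:

  H_0: rank C_0 − rank ∂_1 = 9 − 8 = 1, and the invariant factors of ∂_1 are all 1, so H_0 ≅ Z.
  H_1: rank ker ∂_1 − rank ∂_2 = (23 − 8) − 14 = 1, and the invariant factors of ∂_2 are all 1, so H_1 ≅ Z.
  H_2: rank ker ∂_2 − rank ∂_3 = (20 − 14) − 6 = 0, and the invariant factors of ∂_3 are all 1, so H_2 ≅ 0.
  H_3: rank ker ∂_3 − rank ∂_4 = (7 − 6) − 0 = 1, and there is no ∂_4, so H_3 ≅ Z.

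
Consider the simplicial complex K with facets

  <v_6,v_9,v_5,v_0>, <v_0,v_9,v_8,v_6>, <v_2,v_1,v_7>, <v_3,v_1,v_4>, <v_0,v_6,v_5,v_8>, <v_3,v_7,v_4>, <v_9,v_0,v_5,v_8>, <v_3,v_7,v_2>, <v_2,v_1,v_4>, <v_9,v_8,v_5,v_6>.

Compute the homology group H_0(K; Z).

We work with the vertex ordering v_0 < v_1 < v_2 < v_3 < v_4 < v_5 < v_6 < v_7 < v_8 < v_9. The simplices of K, each written with vertices in increasing order, are:

  0-simplices (10): [v_0], [v_1], [v_2], [v_3], [v_4], [v_5], [v_6], [v_7], [v_8], [v_9]
  1-simplices (20): (20 of them)
  2-simplices (15): (15 of them)
  3-simplices (5): [v_0,v_5,v_6,v_8], [v_0,v_5,v_6,v_9], [v_0,v_5,v_8,v_9], [v_0,v_6,v_8,v_9], [v_5,v_6,v_8,v_9]

so the chain groups are C_0 ≅ Z^10, C_1 ≅ Z^20, C_2 ≅ Z^15, C_3 ≅ Z^5.

Boundary ∂_1: C_1 → C_0 sends each edge [p,q] (with p < q) to q − p. For instance
  ∂[v_5,v_6] = [v_6] − [v_5].
This gives a 10×20 integer matrix of rank 8; reducing to Smith normal form yields diagonal entries (1,1,1,1,1,1,1,1).

∂_2: C_2 → C_1 sends each 2-simplex [p,q,r] to [q,r] − [p,r] + [p,q]. For instance
  ∂[v_5,v_8,v_9] = [v_8,v_9] − [v_5,v_9] + [v_5,v_8],
  ∂[v_6,v_8,v_9] = [v_8,v_9] − [v_6,v_9] + [v_6,v_8].
This gives a 20×15 integer matrix of rank 11; reducing to Smith normal form yields diagonal entries (1,1,1,1,1,1,1,1,1,1,1).

∂_3: C_3 → C_2 sends each 3-simplex σ to the alternating sum Σ_i (−1)^i (σ with its i-th vertex removed). For instance
  ∂[v_0,v_6,v_8,v_9] = [v_6,v_8,v_9] − [v_0,v_8,v_9] + [v_0,v_6,v_9] − [v_0,v_6,v_8],
  ∂[v_0,v_5,v_6,v_8] = [v_5,v_6,v_8] − [v_0,v_6,v_8] + [v_0,v_5,v_8] − [v_0,v_5,v_6].
The resulting 15×5 matrix has rank 4, and its Smith normal form has invariant factors (1,1,1,1).

Reading off H_k = ker ∂_k / im ∂_{k+1}:

  H_0: rank C_0 − rank ∂_1 = 10 − 8 = 2, and the invariant factors of ∂_1 are all 1, so H_0 ≅ Z^2.

(K is a triangulation of the disjoint union of the Möbius band and the 3-sphere S^3.)

H_0 = Z^2.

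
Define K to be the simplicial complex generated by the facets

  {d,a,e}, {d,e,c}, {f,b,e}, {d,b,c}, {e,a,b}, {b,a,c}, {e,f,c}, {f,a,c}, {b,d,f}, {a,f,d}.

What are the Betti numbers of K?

b_0 = 1, b_1 = 0, b_2 = 0.

K has 6 vertices, 15 edges, 10 triangles.
rank ∂_0 = 0, rank ∂_1 = 5 ⇒ b_0 = 6 − 0 − 5 = 1; all invariant factors of ∂_1 are 1 so no torsion. So H_0 = Z.
rank ∂_1 = 5, rank ∂_2 = 10 ⇒ b_1 = 15 − 5 − 10 = 0; ∂_2 has invariant factor(s) [2] giving torsion. So H_1 = Z/2.
rank ∂_2 = 10, rank ∂_3 = 0 ⇒ b_2 = 10 − 10 − 0 = 0. So H_2 = 0.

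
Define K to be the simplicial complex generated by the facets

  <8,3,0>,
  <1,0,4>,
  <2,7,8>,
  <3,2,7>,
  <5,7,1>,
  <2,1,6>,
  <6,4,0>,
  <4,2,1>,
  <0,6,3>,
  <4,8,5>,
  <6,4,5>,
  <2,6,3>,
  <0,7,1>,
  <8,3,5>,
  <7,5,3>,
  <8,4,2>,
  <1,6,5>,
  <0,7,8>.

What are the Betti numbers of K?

b_0 = 1, b_1 = 1, b_2 = 0.

K has 9 vertices, 27 edges, 18 triangles.
rank ∂_0 = 0, rank ∂_1 = 8 ⇒ b_0 = 9 − 0 − 8 = 1; all invariant factors of ∂_1 are 1 so no torsion. So H_0 = Z.
rank ∂_1 = 8, rank ∂_2 = 18 ⇒ b_1 = 27 − 8 − 18 = 1; ∂_2 has invariant factor(s) [2] giving torsion. So H_1 = Z ⊕ Z/2Z.
rank ∂_2 = 18, rank ∂_3 = 0 ⇒ b_2 = 18 − 18 − 0 = 0. So H_2 = 0.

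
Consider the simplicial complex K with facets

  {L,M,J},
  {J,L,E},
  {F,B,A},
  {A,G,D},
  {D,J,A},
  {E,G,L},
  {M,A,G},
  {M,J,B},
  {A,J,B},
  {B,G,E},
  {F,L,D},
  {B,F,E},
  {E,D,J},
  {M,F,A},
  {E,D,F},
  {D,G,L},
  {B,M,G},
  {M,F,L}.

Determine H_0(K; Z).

Order the vertices as A < B < D < E < F < G < J < L < M. Listing each simplex with vertices in this order, K has dimension 2 with simplices:

  0-simplices (9): A, B, D, E, F, G, J, L, M
  1-simplices (27): AB, AD, AF, AG, AJ, AM, BE, BF, BG, BJ, BM, DE, DF, DG, DJ, DL, EF, EG, EJ, EL, FL, FM, GL, GM, JL, JM, LM
  2-simplices (18): ABF, ABJ, ADG, ADJ, AFM, AGM, BEF, BEG, BGM, BJM, DEF, DEJ, DFL, DGL, EGL, EJL, FLM, JLM

Hence C_0 ≅ Z^9, C_1 ≅ Z^27, C_2 ≅ Z^18.

The boundary map ∂_1: C_1 → C_0 sends each edge [p,q] (with p < q) to q − p. For instance
  ∂JM = M − J.
The 9×27 boundary matrix has rank 8 and Smith normal form diag(1,1,1,1,1,1,1,1).

∂_2: C_2 → C_1 sends each 2-simplex [p,q,r] to [q,r] − [p,r] + [p,q]. For instance
  ∂FLM = LM − FM + FL,
  ∂BGM = GM − BM + BG.
The resulting 27×18 matrix has rank 18, and its Smith normal form has invariant factors (1,1,1,1,1,1,1,1,1,1,1,1,1,1,1,1,1,2).

Now H_k = ker ∂_k / im ∂_{k+1}, so:

  H_0: rank C_0 − rank ∂_1 = 9 − 8 = 1, and the invariant factors of ∂_1 are all 1, so H_0 ≅ Z.

H_0 ≅ Z.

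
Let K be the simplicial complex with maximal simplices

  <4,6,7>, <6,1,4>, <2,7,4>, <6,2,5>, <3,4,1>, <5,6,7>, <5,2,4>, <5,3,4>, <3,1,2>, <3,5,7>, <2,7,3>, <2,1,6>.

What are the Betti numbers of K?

b_0 = 1, b_1 = 0, b_2 = 0.

Take the total order 1 < 2 < 3 < 4 < 5 < 6 < 7 on the vertex set. Then K (dimension 2) consists of the simplices:

  0-simplices (7): [1], [2], [3], [4], [5], [6], [7]
  1-simplices (18): [1,2], [1,3], [1,4], [1,6], [2,3], [2,4], [2,5], [2,6], [2,7], [3,4], [3,5], [3,7], [4,5], [4,6], [4,7], [5,6], [5,7], [6,7]
  2-simplices (12): [1,2,3], [1,2,6], [1,3,4], [1,4,6], [2,3,7], [2,4,5], [2,4,7], [2,5,6], [3,4,5], [3,5,7], [4,6,7], [5,6,7]

so the chain groups are C_0 ≅ Z^7, C_1 ≅ Z^18, C_2 ≅ Z^12.

Boundary ∂_1: C_1 → C_0 is given by ∂[p,q] = [q] − [p]. For instance
  ∂[2,3] = [3] − [2].
The resulting 7×18 matrix has rank 6, and its Smith normal form has invariant factors (1,1,1,1,1,1).

The boundary map ∂_2: C_2 → C_1 maps a triangle to the signed sum of its edges. For instance
  ∂[1,4,6] = [4,6] − [1,6] + [1,4],
  ∂[5,6,7] = [6,7] − [5,7] + [5,6].
The 18×12 boundary matrix has rank 12 and Smith normal form diag(1,1,1,1,1,1,1,1,1,1,1,2).

Reading off H_k = ker ∂_k / im ∂_{k+1}:

  H_0: rank C_0 − rank ∂_1 = 7 − 6 = 1, and the invariant factors of ∂_1 are all 1, so H_0 ≅ Z.
  H_1: rank ker ∂_1 − rank ∂_2 = (18 − 6) − 12 = 0, and ∂_2 has invariant factor 2 > 1, so H_1 ≅ Z/2.
  H_2: rank ker ∂_2 − rank ∂_3 = (12 − 12) − 0 = 0, and there is no ∂_3, so H_2 ≅ 0.

(K is a triangulation of the real projective plane RP^2.)

Hence the Betti numbers are b_0 = 1, b_1 = 0, b_2 = 0.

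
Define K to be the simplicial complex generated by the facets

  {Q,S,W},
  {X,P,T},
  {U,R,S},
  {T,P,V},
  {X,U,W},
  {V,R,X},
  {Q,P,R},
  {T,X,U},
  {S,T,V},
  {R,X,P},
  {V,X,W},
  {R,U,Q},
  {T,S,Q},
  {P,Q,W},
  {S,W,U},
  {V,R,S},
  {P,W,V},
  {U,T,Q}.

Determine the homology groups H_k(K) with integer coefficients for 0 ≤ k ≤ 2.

H_0 ≅ Z,  H_1 ≅ Z ⊕ Z_2,  H_2 = 0.

Order the vertices as P < Q < R < S < T < U < V < W < X. Listing each simplex with vertices in this order, K has dimension 2 with simplices:

  0-simplices (9): P, Q, R, S, T, U, V, W, X
  1-simplices (27): PQ, PR, PT, PV, PW, PX, QR, QS, QT, QU, QW, RS, RU, RV, RX, ST, SU, SV, SW, TU, TV, TX, UW, UX, VW, VX, WX
  2-simplices (18): PQR, PQW, PRX, PTV, PTX, PVW, QRU, QST, QSW, QTU, RSU, RSV, RVX, STV, SUW, TUX, UWX, VWX

Hence C_0 ≅ Z^9, C_1 ≅ Z^27, C_2 ≅ Z^18.

∂_1: C_1 → C_0 sends each edge [p,q] (with p < q) to q − p.
This gives a 9×27 integer matrix of rank 8; reducing to Smith normal form yields diagonal entries (1,1,1,1,1,1,1,1).

Boundary ∂_2: C_2 → C_1 maps a triangle to the signed sum of its edges. For instance
  ∂RSV = SV − RV + RS,
  ∂PTV = TV − PV + PT.
This gives a 27×18 integer matrix of rank 18; reducing to Smith normal form yields diagonal entries (1,1,1,1,1,1,1,1,1,1,1,1,1,1,1,1,1,2).

Now H_k = ker ∂_k / im ∂_{k+1}, so:

  H_0: rank C_0 − rank ∂_1 = 9 − 8 = 1, and the invariant factors of ∂_1 are all 1, so H_0 = Z.
  H_1: rank ker ∂_1 − rank ∂_2 = (27 − 8) − 18 = 1, and ∂_2 has invariant factor 2 > 1, so H_1 = Z ⊕ Z_2.
  H_2: rank ker ∂_2 − rank ∂_3 = (18 − 18) − 0 = 0, and there is no ∂_3, so H_2 = 0.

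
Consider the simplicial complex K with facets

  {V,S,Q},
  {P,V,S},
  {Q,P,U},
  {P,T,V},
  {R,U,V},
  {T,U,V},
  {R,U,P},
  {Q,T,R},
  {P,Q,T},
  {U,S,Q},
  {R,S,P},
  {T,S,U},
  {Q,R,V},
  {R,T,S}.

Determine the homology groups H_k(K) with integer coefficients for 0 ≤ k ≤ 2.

Fix the vertex order P < Q < R < S < T < U < V and write every simplex with vertices in increasing order. Then dim K = 2 and the simplices of K are:

  0-simplices (7): P, Q, R, S, T, U, V
  1-simplices (21): PQ, PR, PS, PT, PU, PV, QR, QS, QT, QU, QV, RS, RT, RU, RV, ST, SU, SV, TU, TV, UV
  2-simplices (14): PQT, PQU, PRS, PRU, PSV, PTV, QRT, QRV, QSU, QSV, RST, RUV, STU, TUV

so the chain groups are C_0 ≅ Z^7, C_1 ≅ Z^21, C_2 ≅ Z^14.

Boundary ∂_1: C_1 → C_0 maps an edge to its endpoints' difference, ∂[p,q] = q − p. For instance
  ∂QT = T − Q.
This gives a 7×21 integer matrix of rank 6; reducing to Smith normal form yields diagonal entries (1,1,1,1,1,1).

Boundary ∂_2: C_2 → C_1 sends each 2-simplex [p,q,r] to [q,r] − [p,r] + [p,q]. For instance
  ∂PQT = QT − PT + PQ,
  ∂QRT = RT − QT + QR.
The resulting 21×14 matrix has rank 13, and its Smith normal form has invariant factors (1,1,1,1,1,1,1,1,1,1,1,1,1).

Computing H_k = (kernel of ∂_k) / (image of ∂_{k+1}):

  H_0: rank C_0 − rank ∂_1 = 7 − 6 = 1, and the invariant factors of ∂_1 are all 1, so H_0 ≅ Z.
  H_1: rank ker ∂_1 − rank ∂_2 = (21 − 6) − 13 = 2, and the invariant factors of ∂_2 are all 1, so H_1 ≅ Z^2.
  H_2: rank ker ∂_2 − rank ∂_3 = (14 − 13) − 0 = 1, and there is no ∂_3, so H_2 ≅ Z.

H_0 ≅ Z,  H_1 ≅ Z^2,  H_2 ≅ Z.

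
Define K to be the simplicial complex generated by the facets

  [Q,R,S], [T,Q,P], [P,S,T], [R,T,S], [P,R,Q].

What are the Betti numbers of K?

b_0 = 1, b_1 = 1, b_2 = 0.

K has 5 vertices, 10 edges, 5 triangles.
rank ∂_0 = 0, rank ∂_1 = 4 ⇒ b_0 = 5 − 0 − 4 = 1; all invariant factors of ∂_1 are 1 so no torsion. So H_0 = Z.
rank ∂_1 = 4, rank ∂_2 = 5 ⇒ b_1 = 10 − 4 − 5 = 1; all invariant factors of ∂_2 are 1 so no torsion. So H_1 = Z.
rank ∂_2 = 5, rank ∂_3 = 0 ⇒ b_2 = 5 − 5 − 0 = 0. So H_2 = 0.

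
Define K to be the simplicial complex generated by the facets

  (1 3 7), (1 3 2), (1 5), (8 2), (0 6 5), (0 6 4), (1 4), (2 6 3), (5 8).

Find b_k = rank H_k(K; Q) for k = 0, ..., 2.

b_0 = 1, b_1 = 3, b_2 = 0.

We work with the vertex ordering 0 < 1 < 2 < 3 < 4 < 5 < 6 < 7 < 8. The simplices of K, each written with vertices in increasing order, are:

  0-simplices (9): [0], [1], [2], [3], [4], [5], [6], [7], [8]
  1-simplices (16): [0,4], [0,5], [0,6], [1,2], [1,3], [1,4], [1,5], [1,7], [2,3], [2,6], [2,8], [3,6], [3,7], [4,6], [5,6], [5,8]
  2-simplices (5): [0,4,6], [0,5,6], [1,2,3], [1,3,7], [2,3,6]

giving chain groups C_0 ≅ Z^9, C_1 ≅ Z^16, C_2 ≅ Z^5.

The boundary map ∂_1: C_1 → C_0 maps an edge to its endpoints' difference, ∂[p,q] = q − p.
As a 9×16 matrix over Z this has rank 8, with invariant factors (1,1,1,1,1,1,1,1).

The boundary map ∂_2: C_2 → C_1 maps a triangle to the signed sum of its edges. For instance
  ∂[2,3,6] = [3,6] − [2,6] + [2,3],
  ∂[0,5,6] = [5,6] − [0,6] + [0,5].
The resulting 16×5 matrix has rank 5, and its Smith normal form has invariant factors (1,1,1,1,1).

From H_k ≅ ker(∂_k) / im(∂_{k+1}) we obtain:

  H_0: rank C_0 − rank ∂_1 = 9 − 8 = 1, and the invariant factors of ∂_1 are all 1, so H_0 = Z.
  H_1: rank ker ∂_1 − rank ∂_2 = (16 − 8) − 5 = 3, and the invariant factors of ∂_2 are all 1, so H_1 = Z^3.
  H_2: rank ker ∂_2 − rank ∂_3 = (5 − 5) − 0 = 0, and there is no ∂_3, so H_2 = 0.

Hence the Betti numbers are b_0 = 1, b_1 = 3, b_2 = 0.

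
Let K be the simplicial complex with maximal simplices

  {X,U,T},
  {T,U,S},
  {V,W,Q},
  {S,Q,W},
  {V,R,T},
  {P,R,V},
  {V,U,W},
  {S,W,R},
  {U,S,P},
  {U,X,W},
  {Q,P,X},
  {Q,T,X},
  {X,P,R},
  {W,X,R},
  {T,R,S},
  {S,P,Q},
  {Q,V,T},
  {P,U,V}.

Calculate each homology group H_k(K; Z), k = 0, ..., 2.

H_0 = Z,  H_1 = Z^2,  H_2 = Z.

K has 9 vertices, 27 edges, 18 triangles.
rank ∂_0 = 0, rank ∂_1 = 8 ⇒ b_0 = 9 − 0 − 8 = 1; all invariant factors of ∂_1 are 1 so no torsion. So H_0 = Z.
rank ∂_1 = 8, rank ∂_2 = 17 ⇒ b_1 = 27 − 8 − 17 = 2; all invariant factors of ∂_2 are 1 so no torsion. So H_1 = Z^2.
rank ∂_2 = 17, rank ∂_3 = 0 ⇒ b_2 = 18 − 17 − 0 = 1. So H_2 = Z.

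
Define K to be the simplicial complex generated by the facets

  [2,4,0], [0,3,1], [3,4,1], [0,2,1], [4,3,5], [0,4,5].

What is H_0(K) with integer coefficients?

H_0 = Z.

Order the vertices as 0 < 1 < 2 < 3 < 4 < 5. Listing each simplex with vertices in this order, K has dimension 2 with simplices:

  0-simplices (6): [0], [1], [2], [3], [4], [5]
  1-simplices (12): [0,1], [0,2], [0,3], [0,4], [0,5], [1,2], [1,3], [1,4], [2,4], [3,4], [3,5], [4,5]
  2-simplices (6): [0,1,2], [0,1,3], [0,2,4], [0,4,5], [1,3,4], [3,4,5]

Hence C_0 ≅ Z^6, C_1 ≅ Z^12, C_2 ≅ Z^6.

Boundary ∂_1: C_1 → C_0 sends each edge [p,q] (with p < q) to q − p.
As a 6×12 matrix over Z this has rank 5, with invariant factors (1,1,1,1,1).

∂_2: C_2 → C_1 sends each 2-simplex [p,q,r] to [q,r] − [p,r] + [p,q]. For instance
  ∂[0,4,5] = [4,5] − [0,5] + [0,4],
  ∂[0,2,4] = [2,4] − [0,4] + [0,2].
The 12×6 boundary matrix has rank 6 and Smith normal form diag(1,1,1,1,1,1).

From H_k ≅ ker(∂_k) / im(∂_{k+1}) we obtain:

  H_0: rank C_0 − rank ∂_1 = 6 − 5 = 1, and the invariant factors of ∂_1 are all 1, so H_0 = Z.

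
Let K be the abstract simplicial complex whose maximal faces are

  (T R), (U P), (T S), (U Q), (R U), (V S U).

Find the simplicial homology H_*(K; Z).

K has 7 vertices, 8 edges, 1 triangle.
rank ∂_0 = 0, rank ∂_1 = 6 ⇒ b_0 = 7 − 0 − 6 = 1; all invariant factors of ∂_1 are 1 so no torsion. So H_0 = Z.
rank ∂_1 = 6, rank ∂_2 = 1 ⇒ b_1 = 8 − 6 − 1 = 1; all invariant factors of ∂_2 are 1 so no torsion. So H_1 = Z.
rank ∂_2 = 1, rank ∂_3 = 0 ⇒ b_2 = 1 − 1 − 0 = 0. So H_2 = 0.

H_0 ≅ Z,  H_1 ≅ Z,  H_2 = 0.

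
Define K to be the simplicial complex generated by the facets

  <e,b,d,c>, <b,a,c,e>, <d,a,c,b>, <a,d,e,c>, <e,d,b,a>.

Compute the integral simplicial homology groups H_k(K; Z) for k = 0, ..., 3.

We work with the vertex ordering a < b < c < d < e. The simplices of K, each written with vertices in increasing order, are:

  0-simplices (5): a, b, c, d, e
  1-simplices (10): ab, ac, ad, ae, bc, bd, be, cd, ce, de
  2-simplices (10): abc, abd, abe, acd, ace, ade, bcd, bce, bde, cde
  3-simplices (5): abcd, abce, abde, acde, bcde

Hence C_0 ≅ Z^5, C_1 ≅ Z^10, C_2 ≅ Z^10, C_3 ≅ Z^5.

∂_1: C_1 → C_0 maps an edge to its endpoints' difference, ∂[p,q] = q − p. For instance
  ∂bd = d − b.
The resulting 5×10 matrix has rank 4, and its Smith normal form has invariant factors (1,1,1,1).

The boundary map ∂_2: C_2 → C_1 maps a triangle to the signed sum of its edges. For instance
  ∂ade = de − ae + ad,
  ∂cde = de − ce + cd.
The 10×10 boundary matrix has rank 6 and Smith normal form diag(1,1,1,1,1,1).

∂_3: C_3 → C_2 sends each 3-simplex σ to the alternating sum Σ_i (−1)^i (σ with its i-th vertex removed). For instance
  ∂bcde = cde − bde + bce − bcd,
  ∂abcd = bcd − acd + abd − abc.
This gives a 10×5 integer matrix of rank 4; reducing to Smith normal form yields diagonal entries (1,1,1,1).

Reading off H_k = ker ∂_k / im ∂_{k+1}:

  H_0: rank C_0 − rank ∂_1 = 5 − 4 = 1, and the invariant factors of ∂_1 are all 1, so H_0 ≅ Z.
  H_1: rank ker ∂_1 − rank ∂_2 = (10 − 4) − 6 = 0, and the invariant factors of ∂_2 are all 1, so H_1 ≅ 0.
  H_2: rank ker ∂_2 − rank ∂_3 = (10 − 6) − 4 = 0, and the invariant factors of ∂_3 are all 1, so H_2 ≅ 0.
  H_3: rank ker ∂_3 − rank ∂_4 = (5 − 4) − 0 = 1, and there is no ∂_4, so H_3 ≅ Z.

(K is a triangulation of the 3-sphere S^3.)

H_0 = Z,  H_1 = 0,  H_2 = 0,  H_3 = Z.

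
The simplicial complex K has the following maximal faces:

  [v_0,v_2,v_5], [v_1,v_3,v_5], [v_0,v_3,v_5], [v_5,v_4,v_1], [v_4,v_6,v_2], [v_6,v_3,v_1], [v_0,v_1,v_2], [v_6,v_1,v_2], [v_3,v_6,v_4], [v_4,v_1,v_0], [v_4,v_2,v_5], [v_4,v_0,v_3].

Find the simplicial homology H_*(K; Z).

Fix the vertex order v_0 < v_1 < v_2 < v_3 < v_4 < v_5 < v_6 and write every simplex with vertices in increasing order. Then dim K = 2 and the simplices of K are:

  0-simplices (7): [v_0], [v_1], [v_2], [v_3], [v_4], [v_5], [v_6]
  1-simplices (18): (18 of them)
  2-simplices (12): (12 of them)

Hence C_0 ≅ Z^7, C_1 ≅ Z^18, C_2 ≅ Z^12.

∂_1: C_1 → C_0 sends each edge [p,q] (with p < q) to q − p. For instance
  ∂[v_2,v_6] = [v_6] − [v_2].
As a 7×18 matrix over Z this has rank 6, with invariant factors (1,1,1,1,1,1).

Boundary ∂_2: C_2 → C_1 maps a triangle to the signed sum of its edges. For instance
  ∂[v_0,v_2,v_5] = [v_2,v_5] − [v_0,v_5] + [v_0,v_2],
  ∂[v_3,v_4,v_6] = [v_4,v_6] − [v_3,v_6] + [v_3,v_4].
The resulting 18×12 matrix has rank 12, and its Smith normal form has invariant factors (1,1,1,1,1,1,1,1,1,1,1,2).

Now H_k = ker ∂_k / im ∂_{k+1}, so:

  H_0: rank C_0 − rank ∂_1 = 7 − 6 = 1, and the invariant factors of ∂_1 are all 1, so H_0 ≅ Z.
  H_1: rank ker ∂_1 − rank ∂_2 = (18 − 6) − 12 = 0, and ∂_2 has invariant factor 2 > 1, so H_1 ≅ Z_2.
  H_2: rank ker ∂_2 − rank ∂_3 = (12 − 12) − 0 = 0, and there is no ∂_3, so H_2 ≅ 0.

(K is a triangulation of the real projective plane RP^2.)

H_0 ≅ Z,  H_1 ≅ Z_2,  H_2 = 0.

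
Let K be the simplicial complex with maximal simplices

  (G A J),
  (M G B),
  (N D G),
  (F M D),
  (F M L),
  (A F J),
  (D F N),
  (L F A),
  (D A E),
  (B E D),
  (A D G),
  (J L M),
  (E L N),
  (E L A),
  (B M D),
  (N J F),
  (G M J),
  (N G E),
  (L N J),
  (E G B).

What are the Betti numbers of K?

Take the total order A < B < D < E < F < G < J < L < M < N on the vertex set. Then K (dimension 2) consists of the simplices:

  0-simplices (10): A, B, D, E, F, G, J, L, M, N
  1-simplices (30): AD, AE, AF, AG, AJ, AL, BD, BE, BG, BM, DE, DF, DG, DM, DN, EG, EL, EN, FJ, FL, FM, FN, GJ, GM, GN, JL, JM, JN, LM, LN
  2-simplices (20): ADE, ADG, AEL, AFJ, AFL, AGJ, BDE, BDM, BEG, BGM, DFM, DFN, DGN, EGN, ELN, FJN, FLM, GJM, JLM, JLN

so the chain groups are C_0 ≅ Z^10, C_1 ≅ Z^30, C_2 ≅ Z^20.

The boundary map ∂_1: C_1 → C_0 maps an edge to its endpoints' difference, ∂[p,q] = q − p. For instance
  ∂FN = N − F.
The 10×30 boundary matrix has rank 9 and Smith normal form diag(1,1,1,1,1,1,1,1,1).

∂_2: C_2 → C_1 acts by ∂[p,q,r] = [q,r] − [p,r] + [p,q]. For instance
  ∂DFM = FM − DM + DF,
  ∂ADE = DE − AE + AD.
This gives a 30×20 integer matrix of rank 20; reducing to Smith normal form yields diagonal entries (1,1,1,1,1,1,1,1,1,1,1,1,1,1,1,1,1,1,1,2).

Computing H_k = (kernel of ∂_k) / (image of ∂_{k+1}):

  H_0: rank C_0 − rank ∂_1 = 10 − 9 = 1, and the invariant factors of ∂_1 are all 1, so H_0 = Z.
  H_1: rank ker ∂_1 − rank ∂_2 = (30 − 9) − 20 = 1, and ∂_2 has invariant factor 2 > 1, so H_1 = Z ⊕ Z/2.
  H_2: rank ker ∂_2 − rank ∂_3 = (20 − 20) − 0 = 0, and there is no ∂_3, so H_2 = 0.

Hence the Betti numbers are b_0 = 1, b_1 = 1, b_2 = 0.

b_0 = 1, b_1 = 1, b_2 = 0.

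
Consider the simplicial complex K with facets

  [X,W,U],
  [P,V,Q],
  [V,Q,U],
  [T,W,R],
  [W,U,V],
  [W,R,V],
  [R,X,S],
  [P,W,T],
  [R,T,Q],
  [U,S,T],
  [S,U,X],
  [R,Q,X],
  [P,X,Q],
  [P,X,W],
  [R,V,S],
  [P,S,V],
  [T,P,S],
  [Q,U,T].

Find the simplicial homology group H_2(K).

H_2 = Z.

Fix the vertex order P < Q < R < S < T < U < V < W < X and write every simplex with vertices in increasing order. Then dim K = 2 and the simplices of K are:

  0-simplices (9): P, Q, R, S, T, U, V, W, X
  1-simplices (27): PQ, PS, PT, PV, PW, PX, QR, QT, QU, QV, QX, RS, RT, RV, RW, RX, ST, SU, SV, SX, TU, TW, UV, UW, UX, VW, WX
  2-simplices (18): PQV, PQX, PST, PSV, PTW, PWX, QRT, QRX, QTU, QUV, RSV, RSX, RTW, RVW, STU, SUX, UVW, UWX

Hence C_0 ≅ Z^9, C_1 ≅ Z^27, C_2 ≅ Z^18.

The boundary map ∂_1: C_1 → C_0 is given by ∂[p,q] = [q] − [p].
As a 9×27 matrix over Z this has rank 8, with invariant factors (1,1,1,1,1,1,1,1).

∂_2: C_2 → C_1 maps a triangle to the signed sum of its edges. For instance
  ∂PST = ST − PT + PS,
  ∂RTW = TW − RW + RT.
This gives a 27×18 integer matrix of rank 17; reducing to Smith normal form yields diagonal entries (1,1,1,1,1,1,1,1,1,1,1,1,1,1,1,1,1).

From H_k ≅ ker(∂_k) / im(∂_{k+1}) we obtain:

  H_2: rank ker ∂_2 − rank ∂_3 = (18 − 17) − 0 = 1, and there is no ∂_3, so H_2 = Z.

(K is a triangulation of the torus T^2.)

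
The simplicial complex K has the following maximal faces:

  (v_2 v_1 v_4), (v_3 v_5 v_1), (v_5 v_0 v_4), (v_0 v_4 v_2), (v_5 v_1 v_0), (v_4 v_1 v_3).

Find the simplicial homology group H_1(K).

H_1 = Z.

K has 6 vertices, 12 edges, 6 triangles.
rank ∂_1 = 5, rank ∂_2 = 6 ⇒ b_1 = 12 − 5 − 6 = 1; all invariant factors of ∂_2 are 1 so no torsion. So H_1 ≅ Z.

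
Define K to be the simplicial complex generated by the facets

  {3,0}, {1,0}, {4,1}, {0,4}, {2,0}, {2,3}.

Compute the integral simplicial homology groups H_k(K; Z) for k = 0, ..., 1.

Take the total order 0 < 1 < 2 < 3 < 4 on the vertex set. Then K (dimension 1) consists of the simplices:

  0-simplices (5): [0], [1], [2], [3], [4]
  1-simplices (6): [0,1], [0,2], [0,3], [0,4], [1,4], [2,3]

Hence C_0 ≅ Z^5, C_1 ≅ Z^6.

Boundary ∂_1: C_1 → C_0 sends each edge [p,q] (with p < q) to q − p. For instance
  ∂[0,3] = [3] − [0].
This gives a 5×6 integer matrix of rank 4; reducing to Smith normal form yields diagonal entries (1,1,1,1).

Now H_k = ker ∂_k / im ∂_{k+1}, so:

  H_0: rank C_0 − rank ∂_1 = 5 − 4 = 1, and the invariant factors of ∂_1 are all 1, so H_0 = Z.
  H_1: rank ker ∂_1 − rank ∂_2 = (6 − 4) − 0 = 2, and there is no ∂_2, so H_1 = Z^2.

As a check, the Euler characteristic is 5 − 6 = -1, which agrees with 1 − 2 = -1.

H_0 ≅ Z,  H_1 ≅ Z^2.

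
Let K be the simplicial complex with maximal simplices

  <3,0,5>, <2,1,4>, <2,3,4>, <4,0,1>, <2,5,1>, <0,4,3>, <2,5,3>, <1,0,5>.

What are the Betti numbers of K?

Order the vertices as 0 < 1 < 2 < 3 < 4 < 5. Listing each simplex with vertices in this order, K has dimension 2 with simplices:

  0-simplices (6): [0], [1], [2], [3], [4], [5]
  1-simplices (12): [0,1], [0,3], [0,4], [0,5], [1,2], [1,4], [1,5], [2,3], [2,4], [2,5], [3,4], [3,5]
  2-simplices (8): [0,1,4], [0,1,5], [0,3,4], [0,3,5], [1,2,4], [1,2,5], [2,3,4], [2,3,5]

Hence C_0 ≅ Z^6, C_1 ≅ Z^12, C_2 ≅ Z^8.

The boundary map ∂_1: C_1 → C_0 is given by ∂[p,q] = [q] − [p]. For instance
  ∂[0,4] = [4] − [0].
The resulting 6×12 matrix has rank 5, and its Smith normal form has invariant factors (1,1,1,1,1).

Boundary ∂_2: C_2 → C_1 sends each 2-simplex [p,q,r] to [q,r] − [p,r] + [p,q]. For instance
  ∂[0,3,5] = [3,5] − [0,5] + [0,3],
  ∂[0,1,4] = [1,4] − [0,4] + [0,1].
The resulting 12×8 matrix has rank 7, and its Smith normal form has invariant factors (1,1,1,1,1,1,1).

From H_k ≅ ker(∂_k) / im(∂_{k+1}) we obtain:

  H_0: rank C_0 − rank ∂_1 = 6 − 5 = 1, and the invariant factors of ∂_1 are all 1, so H_0 = Z.
  H_1: rank ker ∂_1 − rank ∂_2 = (12 − 5) − 7 = 0, and the invariant factors of ∂_2 are all 1, so H_1 = 0.
  H_2: rank ker ∂_2 − rank ∂_3 = (8 − 7) − 0 = 1, and there is no ∂_3, so H_2 = Z.

As a check, the Euler characteristic is 6 − 12 + 8 = 2, which agrees with 1 − 0 + 1 = 2.
(K is a triangulation of the 2-sphere S^2.)

Hence the Betti numbers are b_0 = 1, b_1 = 0, b_2 = 1.

b_0 = 1, b_1 = 0, b_2 = 1.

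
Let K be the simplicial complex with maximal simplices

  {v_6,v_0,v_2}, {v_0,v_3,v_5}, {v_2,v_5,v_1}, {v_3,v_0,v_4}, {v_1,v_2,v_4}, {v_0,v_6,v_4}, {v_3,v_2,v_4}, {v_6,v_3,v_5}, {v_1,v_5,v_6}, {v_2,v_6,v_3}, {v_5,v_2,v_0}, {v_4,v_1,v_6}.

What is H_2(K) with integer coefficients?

Order the vertices as v_0 < v_1 < v_2 < v_3 < v_4 < v_5 < v_6. Listing each simplex with vertices in this order, K has dimension 2 with simplices:

  0-simplices (7): [v_0], [v_1], [v_2], [v_3], [v_4], [v_5], [v_6]
  1-simplices (18): (18 of them)
  2-simplices (12): (12 of them)

Hence C_0 ≅ Z^7, C_1 ≅ Z^18, C_2 ≅ Z^12.

∂_1: C_1 → C_0 is given by ∂[p,q] = [q] − [p]. For instance
  ∂[v_1,v_4] = [v_4] − [v_1].
The resulting 7×18 matrix has rank 6, and its Smith normal form has invariant factors (1,1,1,1,1,1).

Boundary ∂_2: C_2 → C_1 sends each 2-simplex [p,q,r] to [q,r] − [p,r] + [p,q]. For instance
  ∂[v_3,v_5,v_6] = [v_5,v_6] − [v_3,v_6] + [v_3,v_5],
  ∂[v_1,v_4,v_6] = [v_4,v_6] − [v_1,v_6] + [v_1,v_4].
As a 18×12 matrix over Z this has rank 12, with invariant factors (1,1,1,1,1,1,1,1,1,1,1,2).

Now H_k = ker ∂_k / im ∂_{k+1}, so:

  H_2: rank ker ∂_2 − rank ∂_3 = (12 − 12) − 0 = 0, and there is no ∂_3, so H_2 ≅ 0.

H_2 = 0.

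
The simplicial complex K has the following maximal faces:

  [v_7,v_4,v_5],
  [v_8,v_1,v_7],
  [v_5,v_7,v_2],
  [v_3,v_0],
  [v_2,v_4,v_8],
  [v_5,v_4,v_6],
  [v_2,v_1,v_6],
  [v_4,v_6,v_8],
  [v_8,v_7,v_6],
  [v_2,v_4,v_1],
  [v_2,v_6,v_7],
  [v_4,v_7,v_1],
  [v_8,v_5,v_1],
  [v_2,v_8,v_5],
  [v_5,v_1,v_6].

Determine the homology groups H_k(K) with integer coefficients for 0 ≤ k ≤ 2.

We work with the vertex ordering v_0 < v_1 < v_2 < v_3 < v_4 < v_5 < v_6 < v_7 < v_8. The simplices of K, each written with vertices in increasing order, are:

  0-simplices (9): [v_0], [v_1], [v_2], [v_3], [v_4], [v_5], [v_6], [v_7], [v_8]
  1-simplices (22): (22 of them)
  2-simplices (14): (14 of them)

giving chain groups C_0 ≅ Z^9, C_1 ≅ Z^22, C_2 ≅ Z^14.

Boundary ∂_1: C_1 → C_0 is given by ∂[p,q] = [q] − [p]. For instance
  ∂[v_4,v_7] = [v_7] − [v_4].
This gives a 9×22 integer matrix of rank 7; reducing to Smith normal form yields diagonal entries (1,1,1,1,1,1,1).

∂_2: C_2 → C_1 acts by ∂[p,q,r] = [q,r] − [p,r] + [p,q]. For instance
  ∂[v_1,v_2,v_6] = [v_2,v_6] − [v_1,v_6] + [v_1,v_2],
  ∂[v_1,v_4,v_7] = [v_4,v_7] − [v_1,v_7] + [v_1,v_4].
This gives a 22×14 integer matrix of rank 13; reducing to Smith normal form yields diagonal entries (1,1,1,1,1,1,1,1,1,1,1,1,1).

Computing H_k = (kernel of ∂_k) / (image of ∂_{k+1}):

  H_0: rank C_0 − rank ∂_1 = 9 − 7 = 2, and the invariant factors of ∂_1 are all 1, so H_0 ≅ Z^2.
  H_1: rank ker ∂_1 − rank ∂_2 = (22 − 7) − 13 = 2, and the invariant factors of ∂_2 are all 1, so H_1 ≅ Z^2.
  H_2: rank ker ∂_2 − rank ∂_3 = (14 − 13) − 0 = 1, and there is no ∂_3, so H_2 ≅ Z.

As a check, the Euler characteristic is 9 − 22 + 14 = 1, which agrees with 2 − 2 + 1 = 1.

H_0 ≅ Z^2,  H_1 ≅ Z^2,  H_2 ≅ Z.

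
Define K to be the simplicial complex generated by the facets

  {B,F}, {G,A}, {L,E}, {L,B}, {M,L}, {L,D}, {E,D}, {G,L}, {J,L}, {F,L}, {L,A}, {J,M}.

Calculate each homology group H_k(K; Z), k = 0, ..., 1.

H_0 = Z,  H_1 = Z^4.

We work with the vertex ordering A < B < D < E < F < G < J < L < M. The simplices of K, each written with vertices in increasing order, are:

  0-simplices (9): A, B, D, E, F, G, J, L, M
  1-simplices (12): AG, AL, BF, BL, DE, DL, EL, FL, GL, JL, JM, LM

Hence C_0 ≅ Z^9, C_1 ≅ Z^12.

Boundary ∂_1: C_1 → C_0 maps an edge to its endpoints' difference, ∂[p,q] = q − p. For instance
  ∂JM = M − J.
The resulting 9×12 matrix has rank 8, and its Smith normal form has invariant factors (1,1,1,1,1,1,1,1).

Reading off H_k = ker ∂_k / im ∂_{k+1}:

  H_0: rank C_0 − rank ∂_1 = 9 − 8 = 1, and the invariant factors of ∂_1 are all 1, so H_0 = Z.
  H_1: rank ker ∂_1 − rank ∂_2 = (12 − 8) − 0 = 4, and there is no ∂_2, so H_1 = Z^4.

As a check, the Euler characteristic is 9 − 12 = -3, which agrees with 1 − 4 = -3.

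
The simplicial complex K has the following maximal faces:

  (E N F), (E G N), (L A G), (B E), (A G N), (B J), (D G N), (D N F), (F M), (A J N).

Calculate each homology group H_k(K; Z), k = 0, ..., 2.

H_0 ≅ Z,  H_1 ≅ Z,  H_2 = 0.

Order the vertices as A < B < D < E < F < G < J < L < M < N. Listing each simplex with vertices in this order, K has dimension 2 with simplices:

  0-simplices (10): A, B, D, E, F, G, J, L, M, N
  1-simplices (17): AG, AJ, AL, AN, BE, BJ, DF, DG, DN, EF, EG, EN, FM, FN, GL, GN, JN
  2-simplices (7): AGL, AGN, AJN, DFN, DGN, EFN, EGN

giving chain groups C_0 ≅ Z^10, C_1 ≅ Z^17, C_2 ≅ Z^7.

∂_1: C_1 → C_0 maps an edge to its endpoints' difference, ∂[p,q] = q − p. For instance
  ∂GN = N − G.
As a 10×17 matrix over Z this has rank 9, with invariant factors (1,1,1,1,1,1,1,1,1).

∂_2: C_2 → C_1 maps a triangle to the signed sum of its edges. For instance
  ∂DGN = GN − DN + DG,
  ∂AGL = GL − AL + AG.
This gives a 17×7 integer matrix of rank 7; reducing to Smith normal form yields diagonal entries (1,1,1,1,1,1,1).

From H_k ≅ ker(∂_k) / im(∂_{k+1}) we obtain:

  H_0: rank C_0 − rank ∂_1 = 10 − 9 = 1, and the invariant factors of ∂_1 are all 1, so H_0 = Z.
  H_1: rank ker ∂_1 − rank ∂_2 = (17 − 9) − 7 = 1, and the invariant factors of ∂_2 are all 1, so H_1 = Z.
  H_2: rank ker ∂_2 − rank ∂_3 = (7 − 7) − 0 = 0, and there is no ∂_3, so H_2 = 0.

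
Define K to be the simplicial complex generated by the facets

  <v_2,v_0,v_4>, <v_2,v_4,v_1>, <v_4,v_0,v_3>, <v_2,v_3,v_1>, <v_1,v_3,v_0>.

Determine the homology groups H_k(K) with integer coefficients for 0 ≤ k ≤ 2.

H_0 = Z,  H_1 = Z,  H_2 = 0.

Take the total order v_0 < v_1 < v_2 < v_3 < v_4 on the vertex set. Then K (dimension 2) consists of the simplices:

  0-simplices (5): [v_0], [v_1], [v_2], [v_3], [v_4]
  1-simplices (10): [v_0,v_1], [v_0,v_2], [v_0,v_3], [v_0,v_4], [v_1,v_2], [v_1,v_3], [v_1,v_4], [v_2,v_3], [v_2,v_4], [v_3,v_4]
  2-simplices (5): [v_0,v_1,v_3], [v_0,v_2,v_4], [v_0,v_3,v_4], [v_1,v_2,v_3], [v_1,v_2,v_4]

giving chain groups C_0 ≅ Z^5, C_1 ≅ Z^10, C_2 ≅ Z^5.

The boundary map ∂_1: C_1 → C_0 is given by ∂[p,q] = [q] − [p]. For instance
  ∂[v_1,v_3] = [v_3] − [v_1].
The resulting 5×10 matrix has rank 4, and its Smith normal form has invariant factors (1,1,1,1).

∂_2: C_2 → C_1 maps a triangle to the signed sum of its edges. For instance
  ∂[v_1,v_2,v_3] = [v_2,v_3] − [v_1,v_3] + [v_1,v_2],
  ∂[v_0,v_2,v_4] = [v_2,v_4] − [v_0,v_4] + [v_0,v_2].
As a 10×5 matrix over Z this has rank 5, with invariant factors (1,1,1,1,1).

Computing H_k = (kernel of ∂_k) / (image of ∂_{k+1}):

  H_0: rank C_0 − rank ∂_1 = 5 − 4 = 1, and the invariant factors of ∂_1 are all 1, so H_0 ≅ Z.
  H_1: rank ker ∂_1 − rank ∂_2 = (10 − 4) − 5 = 1, and the invariant factors of ∂_2 are all 1, so H_1 ≅ Z.
  H_2: rank ker ∂_2 − rank ∂_3 = (5 − 5) − 0 = 0, and there is no ∂_3, so H_2 ≅ 0.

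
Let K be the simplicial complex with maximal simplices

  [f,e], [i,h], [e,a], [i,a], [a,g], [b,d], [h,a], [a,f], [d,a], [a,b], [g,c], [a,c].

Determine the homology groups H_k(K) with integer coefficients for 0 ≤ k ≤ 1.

Take the total order a < b < c < d < e < f < g < h < i on the vertex set. Then K (dimension 1) consists of the simplices:

  0-simplices (9): a, b, c, d, e, f, g, h, i
  1-simplices (12): ab, ac, ad, ae, af, ag, ah, ai, bd, cg, ef, hi

so the chain groups are C_0 ≅ Z^9, C_1 ≅ Z^12.

Boundary ∂_1: C_1 → C_0 sends each edge [p,q] (with p < q) to q − p.
The 9×12 boundary matrix has rank 8 and Smith normal form diag(1,1,1,1,1,1,1,1).

Reading off H_k = ker ∂_k / im ∂_{k+1}:

  H_0: rank C_0 − rank ∂_1 = 9 − 8 = 1, and the invariant factors of ∂_1 are all 1, so H_0 = Z.
  H_1: rank ker ∂_1 − rank ∂_2 = (12 − 8) − 0 = 4, and there is no ∂_2, so H_1 = Z^4.

(K is a triangulation of a wedge of 4 circles.)

H_0 ≅ Z,  H_1 ≅ Z^4.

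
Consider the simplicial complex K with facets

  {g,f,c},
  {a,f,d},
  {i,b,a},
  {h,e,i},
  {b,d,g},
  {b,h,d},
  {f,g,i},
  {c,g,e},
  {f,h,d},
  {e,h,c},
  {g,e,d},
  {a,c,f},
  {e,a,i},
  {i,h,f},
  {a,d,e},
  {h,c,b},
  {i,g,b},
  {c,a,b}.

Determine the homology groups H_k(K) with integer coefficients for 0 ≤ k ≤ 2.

H_0 ≅ Z,  H_1 ≅ Z^2,  H_2 ≅ Z.

We work with the vertex ordering a < b < c < d < e < f < g < h < i. The simplices of K, each written with vertices in increasing order, are:

  0-simplices (9): a, b, c, d, e, f, g, h, i
  1-simplices (27): ab, ac, ad, ae, af, ai, bc, bd, bg, bh, bi, ce, cf, cg, ch, de, df, dg, dh, eg, eh, ei, fg, fh, fi, gi, hi
  2-simplices (18): abc, abi, acf, ade, adf, aei, bch, bdg, bdh, bgi, ceg, ceh, cfg, deg, dfh, ehi, fgi, fhi

so the chain groups are C_0 ≅ Z^9, C_1 ≅ Z^27, C_2 ≅ Z^18.

Boundary ∂_1: C_1 → C_0 is given by ∂[p,q] = [q] − [p].
The 9×27 boundary matrix has rank 8 and Smith normal form diag(1,1,1,1,1,1,1,1).

Boundary ∂_2: C_2 → C_1 sends each 2-simplex [p,q,r] to [q,r] − [p,r] + [p,q]. For instance
  ∂acf = cf − af + ac,
  ∂fgi = gi − fi + fg.
As a 27×18 matrix over Z this has rank 17, with invariant factors (1,1,1,1,1,1,1,1,1,1,1,1,1,1,1,1,1).

Now H_k = ker ∂_k / im ∂_{k+1}, so:

  H_0: rank C_0 − rank ∂_1 = 9 − 8 = 1, and the invariant factors of ∂_1 are all 1, so H_0 ≅ Z.
  H_1: rank ker ∂_1 − rank ∂_2 = (27 − 8) − 17 = 2, and the invariant factors of ∂_2 are all 1, so H_1 ≅ Z^2.
  H_2: rank ker ∂_2 − rank ∂_3 = (18 − 17) − 0 = 1, and there is no ∂_3, so H_2 ≅ Z.

(K is a triangulation of the torus T^2.)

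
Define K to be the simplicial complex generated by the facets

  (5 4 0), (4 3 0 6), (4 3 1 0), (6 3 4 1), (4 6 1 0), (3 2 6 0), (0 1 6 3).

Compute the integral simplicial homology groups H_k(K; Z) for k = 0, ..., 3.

Take the total order 0 < 1 < 2 < 3 < 4 < 5 < 6 on the vertex set. Then K (dimension 3) consists of the simplices:

  0-simplices (7): [0], [1], [2], [3], [4], [5], [6]
  1-simplices (15): [0,1], [0,2], [0,3], [0,4], [0,5], [0,6], [1,3], [1,4], [1,6], [2,3], [2,6], [3,4], [3,6], [4,5], [4,6]
  2-simplices (14): [0,1,3], [0,1,4], [0,1,6], [0,2,3], [0,2,6], [0,3,4], [0,3,6], [0,4,5], [0,4,6], [1,3,4], [1,3,6], [1,4,6], [2,3,6], [3,4,6]
  3-simplices (6): [0,1,3,4], [0,1,3,6], [0,1,4,6], [0,2,3,6], [0,3,4,6], [1,3,4,6]

so the chain groups are C_0 ≅ Z^7, C_1 ≅ Z^15, C_2 ≅ Z^14, C_3 ≅ Z^6.

Boundary ∂_1: C_1 → C_0 is given by ∂[p,q] = [q] − [p]. For instance
  ∂[4,6] = [6] − [4].
The resulting 7×15 matrix has rank 6, and its Smith normal form has invariant factors (1,1,1,1,1,1).

Boundary ∂_2: C_2 → C_1 sends each 2-simplex [p,q,r] to [q,r] − [p,r] + [p,q]. For instance
  ∂[0,1,6] = [1,6] − [0,6] + [0,1],
  ∂[0,2,6] = [2,6] − [0,6] + [0,2].
This gives a 15×14 integer matrix of rank 9; reducing to Smith normal form yields diagonal entries (1,1,1,1,1,1,1,1,1).

∂_3: C_3 → C_2 sends each 3-simplex σ to the alternating sum Σ_i (−1)^i (σ with its i-th vertex removed). For instance
  ∂[0,1,3,6] = [1,3,6] − [0,3,6] + [0,1,6] − [0,1,3],
  ∂[0,1,4,6] = [1,4,6] − [0,4,6] + [0,1,6] − [0,1,4].
As a 14×6 matrix over Z this has rank 5, with invariant factors (1,1,1,1,1).

Computing H_k = (kernel of ∂_k) / (image of ∂_{k+1}):

  H_0: rank C_0 − rank ∂_1 = 7 − 6 = 1, and the invariant factors of ∂_1 are all 1, so H_0 = Z.
  H_1: rank ker ∂_1 − rank ∂_2 = (15 − 6) − 9 = 0, and the invariant factors of ∂_2 are all 1, so H_1 = 0.
  H_2: rank ker ∂_2 − rank ∂_3 = (14 − 9) − 5 = 0, and the invariant factors of ∂_3 are all 1, so H_2 = 0.
  H_3: rank ker ∂_3 − rank ∂_4 = (6 − 5) − 0 = 1, and there is no ∂_4, so H_3 = Z.

As a check, the Euler characteristic is 7 − 15 + 14 − 6 = 0, which agrees with 1 − 0 + 0 − 1 = 0.

H_0 ≅ Z,  H_1 = 0,  H_2 = 0,  H_3 ≅ Z.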